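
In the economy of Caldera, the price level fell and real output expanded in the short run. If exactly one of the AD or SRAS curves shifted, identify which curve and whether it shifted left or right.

SRAS shifted right

P fell and Y rose. An AD shift moves P and Y in the same direction; an SRAS shift moves them in opposite directions.
Here P and Y moved in opposite directions, so the SRAS curve shifted.
Since Y rose, SRAS shifted right.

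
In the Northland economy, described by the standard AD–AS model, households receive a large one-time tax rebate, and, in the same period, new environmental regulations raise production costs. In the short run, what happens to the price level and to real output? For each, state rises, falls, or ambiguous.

Price level: rises; output: ambiguous

The first event is a positive demand shock: AD shifts right, which by itself pushes P up and Y up.
The second is an adverse supply shock: SRAS shifts left, which by itself pushes P up and Y down.
Both shocks push P up, so P rises. The two shocks push Y in opposite directions, so the effect on Y is ambiguous.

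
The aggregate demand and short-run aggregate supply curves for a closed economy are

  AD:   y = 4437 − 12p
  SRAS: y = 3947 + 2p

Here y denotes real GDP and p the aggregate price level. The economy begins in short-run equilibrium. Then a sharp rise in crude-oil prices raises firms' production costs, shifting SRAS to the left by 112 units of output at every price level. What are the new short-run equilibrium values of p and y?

This is a negative supply shock: SRAS shifts left.
New SRAS: y = 3835 + 2p.
Set AD = SRAS: 4437 − 12p = 3835 + 2p, so 602 = 14p and p = 43.
y = 4437 − 12·43 = 3921.

p = 43, y = 3921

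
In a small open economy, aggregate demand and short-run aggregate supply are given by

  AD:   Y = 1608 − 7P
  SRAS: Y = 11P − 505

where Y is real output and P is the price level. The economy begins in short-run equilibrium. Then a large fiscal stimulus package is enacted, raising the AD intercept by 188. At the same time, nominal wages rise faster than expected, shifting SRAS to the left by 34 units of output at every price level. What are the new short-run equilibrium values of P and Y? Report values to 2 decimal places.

After both shocks: AD is Y = 1796 − 7P and SRAS is Y = 11P − 539.
Setting them equal: 2335 = 18P, so P = 129.72.
Substituting into AD, Y = 887.94.

P = 129.72, Y = 887.94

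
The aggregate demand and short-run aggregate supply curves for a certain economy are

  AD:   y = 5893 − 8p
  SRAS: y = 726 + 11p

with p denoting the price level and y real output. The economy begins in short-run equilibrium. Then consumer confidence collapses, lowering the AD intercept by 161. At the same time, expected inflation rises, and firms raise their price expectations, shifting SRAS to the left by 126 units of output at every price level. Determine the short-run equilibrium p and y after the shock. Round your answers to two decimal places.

p = 270.11, y = 3571.16

After both shocks: AD is y = 5732 − 8p and SRAS is y = 600 + 11p.
Setting them equal: 5132 = 19p, so p = 270.11.
Substituting into AD, y = 3571.16.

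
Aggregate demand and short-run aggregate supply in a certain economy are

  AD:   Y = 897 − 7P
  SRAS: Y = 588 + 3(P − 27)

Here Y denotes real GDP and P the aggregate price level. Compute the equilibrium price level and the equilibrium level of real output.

Write SRAS as Y = 588 + 3P − 81 = 507 + 3P.
Set AD = SRAS: 897 − 7P = 507 + 3P, so 390 = 10P and P = 39.
Then Y = 897 − 7·39 = 624.

P = 39, Y = 624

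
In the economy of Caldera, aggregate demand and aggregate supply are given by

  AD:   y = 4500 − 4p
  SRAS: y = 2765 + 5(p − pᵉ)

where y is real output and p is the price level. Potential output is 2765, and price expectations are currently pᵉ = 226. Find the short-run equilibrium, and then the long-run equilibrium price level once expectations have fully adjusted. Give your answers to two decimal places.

Short run: p = 318.33, y = 3226.67. Long run: p = 433.75.

Short run: with pᵉ = 226, SRAS is y = 1635 + 5p. Setting AD = SRAS gives 2865 = 9p, so p = 318.33 and y = 4500 − 4p = 3226.67.
Output 3226.67 is above potential 2765, so over time expected prices rise and SRAS shifts left until y returns to 2765.
Long run: y = 2765 on the AD curve gives 2765 = 4500 − 4p, so p = 433.75.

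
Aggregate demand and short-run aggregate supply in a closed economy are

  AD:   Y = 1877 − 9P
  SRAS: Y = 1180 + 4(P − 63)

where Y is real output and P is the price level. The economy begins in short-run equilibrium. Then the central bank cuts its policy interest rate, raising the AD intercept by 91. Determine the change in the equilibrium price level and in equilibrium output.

This is a positive demand shock: AD shifts right.
New AD: Y = 1968 − 9P.
SRAS can be written Y = 928 + 4P.
Set AD = SRAS: 1968 − 9P = 928 + 4P, so 1040 = 13P and P = 80.
Y = 1968 − 9·80 = 1248.
Initially P = 73, Y = 1220, so ΔP = +7 and ΔY = +28.

ΔP = +7, ΔY = +28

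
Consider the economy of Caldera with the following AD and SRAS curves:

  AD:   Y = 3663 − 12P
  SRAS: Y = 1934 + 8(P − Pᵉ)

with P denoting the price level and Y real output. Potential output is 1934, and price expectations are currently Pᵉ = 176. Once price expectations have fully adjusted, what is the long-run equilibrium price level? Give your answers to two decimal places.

Short run: with Pᵉ = 176, SRAS is Y = 526 + 8P. Setting AD = SRAS gives 3137 = 20P, so P = 156.85 and Y = 3663 − 12P = 1780.80.
Output 1780.80 is below potential 1934, so over time expected prices fall and SRAS shifts right until Y returns to 1934.
Long run: Y = 1934 on the AD curve gives 1934 = 3663 − 12P, so P = 144.08.

Long-run P = 144.08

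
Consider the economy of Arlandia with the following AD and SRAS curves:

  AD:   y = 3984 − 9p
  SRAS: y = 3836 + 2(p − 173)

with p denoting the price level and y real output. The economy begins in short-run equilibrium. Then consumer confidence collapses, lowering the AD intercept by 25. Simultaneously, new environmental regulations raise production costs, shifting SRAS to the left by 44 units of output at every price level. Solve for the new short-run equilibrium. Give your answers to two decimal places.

After both shocks: AD is y = 3959 − 9p and SRAS is y = 3446 + 2p.
Setting them equal: 513 = 11p, so p = 46.64.
Substituting into AD, y = 3539.27.

p = 46.64, y = 3539.27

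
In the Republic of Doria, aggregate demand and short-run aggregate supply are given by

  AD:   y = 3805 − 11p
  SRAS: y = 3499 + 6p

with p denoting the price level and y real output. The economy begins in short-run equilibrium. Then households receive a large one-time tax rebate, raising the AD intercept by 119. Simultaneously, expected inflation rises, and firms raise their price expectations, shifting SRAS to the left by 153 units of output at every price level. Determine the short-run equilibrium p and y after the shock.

After both shocks: AD is y = 3924 − 11p and SRAS is y = 3346 + 6p.
Setting them equal: 578 = 17p, so p = 34.
y = 3924 − 11·34 = 3550.

p = 34, y = 3550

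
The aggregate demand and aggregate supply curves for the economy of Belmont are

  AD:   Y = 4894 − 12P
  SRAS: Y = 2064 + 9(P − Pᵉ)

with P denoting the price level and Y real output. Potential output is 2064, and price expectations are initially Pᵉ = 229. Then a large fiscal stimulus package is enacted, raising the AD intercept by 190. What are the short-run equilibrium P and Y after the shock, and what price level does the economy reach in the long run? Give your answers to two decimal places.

AD shifts right: new AD is Y = 5084 − 12P. With Pᵉ = 229, SRAS is Y = 3 + 9P.
Short run: 5084 − 12P = 3 + 9P gives 5081 = 21P, so P = 241.95 and Y = 5084 − 12P = 2180.57.
Y = 2180.57 is above potential 2064; expectations adjust and SRAS shifts left until Y = 2064.
Long run: on the new AD curve, 2064 = 5084 − 12P gives P = 251.67.

Short run: P = 241.95, Y = 2180.57. Long run: P = 251.67.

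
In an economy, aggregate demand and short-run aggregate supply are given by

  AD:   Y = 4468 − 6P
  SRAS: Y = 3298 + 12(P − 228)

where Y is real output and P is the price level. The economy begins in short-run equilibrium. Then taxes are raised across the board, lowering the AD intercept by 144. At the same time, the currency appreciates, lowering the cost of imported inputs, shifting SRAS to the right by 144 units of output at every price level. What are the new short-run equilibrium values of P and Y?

P = 201, Y = 3118

After both shocks: AD is Y = 4324 − 6P and SRAS is Y = 706 + 12P.
Setting them equal: 3618 = 18P, so P = 201.
Y = 4324 − 6·201 = 3118.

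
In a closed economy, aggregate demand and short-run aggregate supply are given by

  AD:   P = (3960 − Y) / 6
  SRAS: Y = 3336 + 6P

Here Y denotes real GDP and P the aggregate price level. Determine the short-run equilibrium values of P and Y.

P = 52, Y = 3648

Rearrange AD to Y = 3960 − 6P.
Set AD = SRAS: 3960 − 6P = 3336 + 6P, so 624 = 12P and P = 52.
Then Y = 3960 − 6·52 = 3648.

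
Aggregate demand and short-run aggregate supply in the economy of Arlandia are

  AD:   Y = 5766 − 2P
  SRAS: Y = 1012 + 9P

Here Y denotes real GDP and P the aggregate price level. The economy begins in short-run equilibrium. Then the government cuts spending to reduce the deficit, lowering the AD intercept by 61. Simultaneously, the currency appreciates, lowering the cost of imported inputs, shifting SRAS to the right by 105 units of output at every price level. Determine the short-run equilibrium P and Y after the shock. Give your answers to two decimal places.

After both shocks: AD is Y = 5705 − 2P and SRAS is Y = 1117 + 9P.
Setting them equal: 4588 = 11P, so P = 417.09.
Substituting into AD, Y = 4870.82.

P = 417.09, Y = 4870.82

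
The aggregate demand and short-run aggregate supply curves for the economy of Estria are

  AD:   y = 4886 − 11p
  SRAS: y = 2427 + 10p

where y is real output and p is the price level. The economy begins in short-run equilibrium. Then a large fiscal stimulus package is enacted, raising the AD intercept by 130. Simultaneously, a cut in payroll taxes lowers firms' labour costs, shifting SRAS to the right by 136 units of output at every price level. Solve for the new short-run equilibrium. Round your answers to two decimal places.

p = 116.81, y = 3731.10

After both shocks: AD is y = 5016 − 11p and SRAS is y = 2563 + 10p.
Setting them equal: 2453 = 21p, so p = 116.81.
Substituting into AD, y = 3731.10.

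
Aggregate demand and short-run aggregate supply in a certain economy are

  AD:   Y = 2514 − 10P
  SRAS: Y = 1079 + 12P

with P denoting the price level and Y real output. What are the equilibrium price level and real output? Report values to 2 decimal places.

Set AD = SRAS: 2514 − 10P = 1079 + 12P, so 1435 = 22P and P = 65.23.
Substituting into AD, Y = 2514 − 10P = 1861.73.

P = 65.23, Y = 1861.73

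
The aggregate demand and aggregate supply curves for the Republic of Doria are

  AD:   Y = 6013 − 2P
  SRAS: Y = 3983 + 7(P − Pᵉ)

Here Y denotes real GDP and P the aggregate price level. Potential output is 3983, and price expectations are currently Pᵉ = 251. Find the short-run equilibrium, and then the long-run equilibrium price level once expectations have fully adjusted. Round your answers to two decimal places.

Short run: with Pᵉ = 251, SRAS is Y = 2226 + 7P. Setting AD = SRAS gives 3787 = 9P, so P = 420.78 and Y = 6013 − 2P = 5171.44.
Output 5171.44 is above potential 3983, so over time expected prices rise and SRAS shifts left until Y returns to 3983.
Long run: Y = 3983 on the AD curve gives 3983 = 6013 − 2P, so P = 1015.00.

Short run: P = 420.78, Y = 5171.44. Long run: P = 1015.00.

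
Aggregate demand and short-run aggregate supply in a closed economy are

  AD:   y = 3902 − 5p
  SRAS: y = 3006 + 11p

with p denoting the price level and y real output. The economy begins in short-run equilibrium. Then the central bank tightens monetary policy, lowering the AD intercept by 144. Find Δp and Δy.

Δp = -9, Δy = -99

This is a negative demand shock: AD shifts left.
New AD: y = 3758 − 5p.
Set AD = SRAS: 3758 − 5p = 3006 + 11p, so 752 = 16p and p = 47.
y = 3758 − 5·47 = 3523.
Initially p = 56, y = 3622, so Δp = -9 and Δy = -99.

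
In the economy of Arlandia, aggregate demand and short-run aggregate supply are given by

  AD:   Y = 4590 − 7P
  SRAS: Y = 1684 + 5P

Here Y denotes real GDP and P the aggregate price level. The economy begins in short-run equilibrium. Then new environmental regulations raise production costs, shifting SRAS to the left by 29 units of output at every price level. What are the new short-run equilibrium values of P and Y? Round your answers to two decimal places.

P = 244.58, Y = 2877.92

This is a negative supply shock: SRAS shifts left.
New SRAS: Y = 1655 + 5P.
Set AD = SRAS: 4590 − 7P = 1655 + 5P, so 2935 = 12P and P = 244.58.
Substituting into AD, Y = 2877.92.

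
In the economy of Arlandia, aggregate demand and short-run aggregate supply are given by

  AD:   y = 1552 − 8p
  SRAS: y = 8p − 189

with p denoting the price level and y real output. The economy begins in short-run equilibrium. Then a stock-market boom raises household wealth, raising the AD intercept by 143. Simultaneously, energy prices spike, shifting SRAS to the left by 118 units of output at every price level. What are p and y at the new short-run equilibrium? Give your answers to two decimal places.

After both shocks: AD is y = 1695 − 8p and SRAS is y = 8p − 307.
Setting them equal: 2002 = 16p, so p = 125.13.
Substituting into AD, y = 694.00.

p = 125.13, y = 694.00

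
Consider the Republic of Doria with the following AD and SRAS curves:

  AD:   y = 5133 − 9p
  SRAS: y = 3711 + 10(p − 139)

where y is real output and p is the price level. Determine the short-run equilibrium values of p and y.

p = 148, y = 3801

Write SRAS as y = 3711 + 10p − 1390 = 2321 + 10p.
Set AD = SRAS: 5133 − 9p = 2321 + 10p, so 2812 = 19p and p = 148.
Then y = 5133 − 9·148 = 3801.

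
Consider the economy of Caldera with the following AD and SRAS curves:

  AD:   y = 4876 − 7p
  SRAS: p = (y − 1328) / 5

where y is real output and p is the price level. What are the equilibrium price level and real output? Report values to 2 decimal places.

p = 295.67, y = 2806.33

Rearrange SRAS to y = 1328 + 5p.
Set AD = SRAS: 4876 − 7p = 1328 + 5p, so 3548 = 12p and p = 295.67.
Substituting into AD, y = 4876 − 7p = 2806.33.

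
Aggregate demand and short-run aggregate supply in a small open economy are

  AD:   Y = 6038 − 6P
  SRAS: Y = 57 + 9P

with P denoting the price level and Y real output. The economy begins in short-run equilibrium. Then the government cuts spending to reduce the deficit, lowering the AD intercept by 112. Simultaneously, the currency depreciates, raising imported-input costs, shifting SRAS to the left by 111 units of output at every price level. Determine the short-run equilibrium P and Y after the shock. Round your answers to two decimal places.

After both shocks: AD is Y = 5926 − 6P and SRAS is Y = 9P − 54.
Setting them equal: 5980 = 15P, so P = 398.67.
Substituting into AD, Y = 3534.00.

P = 398.67, Y = 3534.00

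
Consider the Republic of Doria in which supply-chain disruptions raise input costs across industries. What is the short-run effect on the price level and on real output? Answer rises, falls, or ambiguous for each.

This is an adverse supply shock: SRAS shifts left.
Moving along the downward-sloping AD curve, P rises and Y falls.

Price level: rises; output: falls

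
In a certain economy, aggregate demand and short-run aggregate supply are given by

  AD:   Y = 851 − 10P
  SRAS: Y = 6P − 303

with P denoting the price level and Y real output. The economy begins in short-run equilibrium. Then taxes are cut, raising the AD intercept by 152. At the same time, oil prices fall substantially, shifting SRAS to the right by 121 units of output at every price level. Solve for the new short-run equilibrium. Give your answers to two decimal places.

P = 74.06, Y = 262.38

After both shocks: AD is Y = 1003 − 10P and SRAS is Y = 6P − 182.
Setting them equal: 1185 = 16P, so P = 74.06.
Substituting into AD, Y = 262.38.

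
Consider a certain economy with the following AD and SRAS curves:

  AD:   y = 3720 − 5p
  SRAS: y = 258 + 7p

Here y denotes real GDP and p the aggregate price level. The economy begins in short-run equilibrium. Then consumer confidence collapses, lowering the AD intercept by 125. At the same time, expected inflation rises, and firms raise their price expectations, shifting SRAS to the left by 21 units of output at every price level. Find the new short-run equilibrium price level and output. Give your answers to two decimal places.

After both shocks: AD is y = 3595 − 5p and SRAS is y = 237 + 7p.
Setting them equal: 3358 = 12p, so p = 279.83.
Substituting into AD, y = 2195.83.

p = 279.83, y = 2195.83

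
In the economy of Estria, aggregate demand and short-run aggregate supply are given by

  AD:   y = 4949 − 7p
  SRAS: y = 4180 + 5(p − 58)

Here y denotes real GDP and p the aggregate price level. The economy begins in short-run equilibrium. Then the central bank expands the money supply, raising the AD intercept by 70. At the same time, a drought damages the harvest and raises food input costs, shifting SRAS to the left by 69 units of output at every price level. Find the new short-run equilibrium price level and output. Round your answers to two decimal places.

After both shocks: AD is y = 5019 − 7p and SRAS is y = 3821 + 5p.
Setting them equal: 1198 = 12p, so p = 99.83.
Substituting into AD, y = 4320.17.

p = 99.83, y = 4320.17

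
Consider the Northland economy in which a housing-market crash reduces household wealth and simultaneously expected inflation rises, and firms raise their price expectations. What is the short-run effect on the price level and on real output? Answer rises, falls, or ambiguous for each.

The first event is a negative demand shock: AD shifts left, which by itself pushes P down and Y down.
The second is an adverse supply shock: SRAS shifts left, which by itself pushes P up and Y down.
The two shocks push P in opposite directions, so the effect on P is ambiguous. Both shocks push Y down, so Y falls.

Price level: ambiguous; output: falls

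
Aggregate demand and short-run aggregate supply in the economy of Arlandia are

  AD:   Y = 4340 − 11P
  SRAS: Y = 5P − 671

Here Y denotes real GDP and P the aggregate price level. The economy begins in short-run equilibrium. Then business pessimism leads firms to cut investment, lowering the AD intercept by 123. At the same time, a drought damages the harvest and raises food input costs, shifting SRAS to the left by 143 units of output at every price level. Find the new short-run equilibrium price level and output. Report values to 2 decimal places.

P = 314.44, Y = 758.19

After both shocks: AD is Y = 4217 − 11P and SRAS is Y = 5P − 814.
Setting them equal: 5031 = 16P, so P = 314.44.
Substituting into AD, Y = 758.19.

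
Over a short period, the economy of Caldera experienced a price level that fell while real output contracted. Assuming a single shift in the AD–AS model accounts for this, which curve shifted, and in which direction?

P fell and Y fell. An AD shift moves P and Y in the same direction; an SRAS shift moves them in opposite directions.
Here P and Y moved in the same direction, so the AD curve shifted.
Since Y fell, AD shifted left.

AD shifted left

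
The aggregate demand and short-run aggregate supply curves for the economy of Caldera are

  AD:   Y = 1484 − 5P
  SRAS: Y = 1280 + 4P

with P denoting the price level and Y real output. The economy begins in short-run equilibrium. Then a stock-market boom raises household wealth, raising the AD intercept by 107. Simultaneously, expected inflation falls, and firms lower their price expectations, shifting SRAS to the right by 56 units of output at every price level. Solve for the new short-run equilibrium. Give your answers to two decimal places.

P = 28.33, Y = 1449.33

After both shocks: AD is Y = 1591 − 5P and SRAS is Y = 1336 + 4P.
Setting them equal: 255 = 9P, so P = 28.33.
Substituting into AD, Y = 1449.33.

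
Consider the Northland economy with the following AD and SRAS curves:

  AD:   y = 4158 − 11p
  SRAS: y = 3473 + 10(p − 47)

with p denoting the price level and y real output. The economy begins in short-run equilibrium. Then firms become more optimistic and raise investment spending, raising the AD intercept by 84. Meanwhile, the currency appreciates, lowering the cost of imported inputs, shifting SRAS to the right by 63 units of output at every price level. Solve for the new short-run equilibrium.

p = 56, y = 3626

After both shocks: AD is y = 4242 − 11p and SRAS is y = 3066 + 10p.
Setting them equal: 1176 = 21p, so p = 56.
y = 4242 − 11·56 = 3626.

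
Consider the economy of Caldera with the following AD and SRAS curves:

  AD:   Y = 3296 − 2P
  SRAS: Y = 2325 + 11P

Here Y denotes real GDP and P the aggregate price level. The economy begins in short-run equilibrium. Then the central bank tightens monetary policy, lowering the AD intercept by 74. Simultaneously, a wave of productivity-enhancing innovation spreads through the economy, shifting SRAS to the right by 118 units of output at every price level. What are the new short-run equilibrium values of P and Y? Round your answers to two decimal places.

After both shocks: AD is Y = 3222 − 2P and SRAS is Y = 2443 + 11P.
Setting them equal: 779 = 13P, so P = 59.92.
Substituting into AD, Y = 3102.15.

P = 59.92, Y = 3102.15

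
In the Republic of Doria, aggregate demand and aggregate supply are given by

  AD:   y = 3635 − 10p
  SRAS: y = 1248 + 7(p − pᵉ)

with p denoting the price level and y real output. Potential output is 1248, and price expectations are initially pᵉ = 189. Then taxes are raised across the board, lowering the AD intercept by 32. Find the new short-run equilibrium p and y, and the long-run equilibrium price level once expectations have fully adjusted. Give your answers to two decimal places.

AD shifts left: new AD is y = 3603 − 10p. With pᵉ = 189, SRAS is y = 7p − 75.
Short run: 3603 − 10p = 7p − 75 gives 3678 = 17p, so p = 216.35 and y = 3603 − 10p = 1439.47.
y = 1439.47 is above potential 1248; expectations adjust and SRAS shifts left until y = 1248.
Long run: on the new AD curve, 1248 = 3603 − 10p gives p = 235.50.

Short run: p = 216.35, y = 1439.47. Long run: p = 235.50.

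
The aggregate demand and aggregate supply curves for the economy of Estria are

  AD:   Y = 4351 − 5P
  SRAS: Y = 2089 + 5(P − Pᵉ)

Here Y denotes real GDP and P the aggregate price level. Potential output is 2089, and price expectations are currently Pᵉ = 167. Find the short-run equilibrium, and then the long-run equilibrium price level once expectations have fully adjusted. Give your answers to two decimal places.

Short run: with Pᵉ = 167, SRAS is Y = 1254 + 5P. Setting AD = SRAS gives 3097 = 10P, so P = 309.70 and Y = 4351 − 5P = 2802.50.
Output 2802.50 is above potential 2089, so over time expected prices rise and SRAS shifts left until Y returns to 2089.
Long run: Y = 2089 on the AD curve gives 2089 = 4351 − 5P, so P = 452.40.

Short run: P = 309.70, Y = 2802.50. Long run: P = 452.40.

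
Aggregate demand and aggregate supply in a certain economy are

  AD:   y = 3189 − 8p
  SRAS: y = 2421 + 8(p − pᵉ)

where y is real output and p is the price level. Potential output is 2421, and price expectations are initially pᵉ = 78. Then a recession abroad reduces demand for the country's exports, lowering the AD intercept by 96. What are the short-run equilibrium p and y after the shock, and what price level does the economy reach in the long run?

AD shifts left: new AD is y = 3093 − 8p. With pᵉ = 78, SRAS is y = 1797 + 8p.
Short run: 3093 − 8p = 1797 + 8p gives 1296 = 16p, so p = 81 and y = 3093 − 8·81 = 2445.
y = 2445 is above potential 2421; expectations adjust and SRAS shifts left until y = 2421.
Long run: on the new AD curve, 2421 = 3093 − 8p gives p = 84.

Short run: p = 81, y = 2445. Long run: p = 84.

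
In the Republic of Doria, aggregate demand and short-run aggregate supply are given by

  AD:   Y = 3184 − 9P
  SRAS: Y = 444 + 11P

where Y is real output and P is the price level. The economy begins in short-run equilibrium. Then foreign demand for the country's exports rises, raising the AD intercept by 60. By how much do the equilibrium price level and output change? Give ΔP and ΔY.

This is a positive demand shock: AD shifts right.
New AD: Y = 3244 − 9P.
Set AD = SRAS: 3244 − 9P = 444 + 11P, so 2800 = 20P and P = 140.
Y = 3244 − 9·140 = 1984.
Initially P = 137, Y = 1951, so ΔP = +3 and ΔY = +33.

ΔP = +3, ΔY = +33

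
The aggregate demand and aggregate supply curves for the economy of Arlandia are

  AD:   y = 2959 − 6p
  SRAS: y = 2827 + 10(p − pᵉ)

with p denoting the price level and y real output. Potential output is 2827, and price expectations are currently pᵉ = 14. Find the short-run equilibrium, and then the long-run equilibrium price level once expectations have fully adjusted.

Short run: p = 17, y = 2857. Long run: p = 22.

Short run: with pᵉ = 14, SRAS is y = 2687 + 10p. Setting AD = SRAS gives 272 = 16p, so p = 17 and y = 2959 − 6·17 = 2857.
Output 2857 is above potential 2827, so over time expected prices rise and SRAS shifts left until y returns to 2827.
Long run: y = 2827 on the AD curve gives 2827 = 2959 − 6p, so p = 22.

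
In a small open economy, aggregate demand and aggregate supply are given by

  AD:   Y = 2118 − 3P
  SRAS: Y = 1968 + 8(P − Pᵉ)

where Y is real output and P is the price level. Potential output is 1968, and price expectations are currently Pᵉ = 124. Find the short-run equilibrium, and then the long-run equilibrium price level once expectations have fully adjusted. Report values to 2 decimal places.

Short run: P = 103.82, Y = 1806.55. Long run: P = 50.00.

Short run: with Pᵉ = 124, SRAS is Y = 976 + 8P. Setting AD = SRAS gives 1142 = 11P, so P = 103.82 and Y = 2118 − 3P = 1806.55.
Output 1806.55 is below potential 1968, so over time expected prices fall and SRAS shifts right until Y returns to 1968.
Long run: Y = 1968 on the AD curve gives 1968 = 2118 − 3P, so P = 50.00.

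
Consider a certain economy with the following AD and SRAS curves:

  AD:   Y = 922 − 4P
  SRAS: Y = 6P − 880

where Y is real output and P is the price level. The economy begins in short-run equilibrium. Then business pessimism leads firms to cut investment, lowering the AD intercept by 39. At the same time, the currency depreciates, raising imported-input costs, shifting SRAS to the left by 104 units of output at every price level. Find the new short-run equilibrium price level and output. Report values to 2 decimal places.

P = 186.70, Y = 136.20

After both shocks: AD is Y = 883 − 4P and SRAS is Y = 6P − 984.
Setting them equal: 1867 = 10P, so P = 186.70.
Substituting into AD, Y = 136.20.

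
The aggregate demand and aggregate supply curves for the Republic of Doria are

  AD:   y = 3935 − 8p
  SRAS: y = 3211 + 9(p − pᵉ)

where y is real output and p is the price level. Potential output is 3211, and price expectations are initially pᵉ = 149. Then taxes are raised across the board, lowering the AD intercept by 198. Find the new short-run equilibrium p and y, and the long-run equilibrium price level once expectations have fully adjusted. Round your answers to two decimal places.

Short run: p = 109.82, y = 2858.41. Long run: p = 65.75.

AD shifts left: new AD is y = 3737 − 8p. With pᵉ = 149, SRAS is y = 1870 + 9p.
Short run: 3737 − 8p = 1870 + 9p gives 1867 = 17p, so p = 109.82 and y = 3737 − 8p = 2858.41.
y = 2858.41 is below potential 3211; expectations adjust and SRAS shifts right until y = 3211.
Long run: on the new AD curve, 3211 = 3737 − 8p gives p = 65.75.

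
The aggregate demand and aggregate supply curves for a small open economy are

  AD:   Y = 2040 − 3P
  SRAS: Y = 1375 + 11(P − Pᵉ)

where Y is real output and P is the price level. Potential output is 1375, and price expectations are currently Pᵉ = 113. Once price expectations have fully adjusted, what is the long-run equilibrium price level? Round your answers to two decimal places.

Short run: with Pᵉ = 113, SRAS is Y = 132 + 11P. Setting AD = SRAS gives 1908 = 14P, so P = 136.29 and Y = 2040 − 3P = 1631.14.
Output 1631.14 is above potential 1375, so over time expected prices rise and SRAS shifts left until Y returns to 1375.
Long run: Y = 1375 on the AD curve gives 1375 = 2040 − 3P, so P = 221.67.

Long-run P = 221.67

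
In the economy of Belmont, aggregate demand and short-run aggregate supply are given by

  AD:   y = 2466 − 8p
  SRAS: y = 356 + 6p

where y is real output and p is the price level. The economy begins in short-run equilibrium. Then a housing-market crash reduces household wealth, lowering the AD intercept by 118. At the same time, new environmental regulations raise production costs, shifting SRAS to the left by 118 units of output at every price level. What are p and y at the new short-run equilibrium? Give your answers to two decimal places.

p = 150.71, y = 1142.29

After both shocks: AD is y = 2348 − 8p and SRAS is y = 238 + 6p.
Setting them equal: 2110 = 14p, so p = 150.71.
Substituting into AD, y = 1142.29.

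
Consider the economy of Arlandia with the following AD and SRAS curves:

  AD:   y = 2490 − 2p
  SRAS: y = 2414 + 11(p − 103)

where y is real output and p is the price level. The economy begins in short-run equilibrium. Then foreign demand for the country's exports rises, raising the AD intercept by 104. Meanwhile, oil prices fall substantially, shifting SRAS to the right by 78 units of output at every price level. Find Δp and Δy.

After both shocks: AD is y = 2594 − 2p and SRAS is y = 1359 + 11p.
Setting them equal: 1235 = 13p, so p = 95.
y = 2594 − 2·95 = 2404.
Initially p = 93, y = 2304, so Δp = +2 and Δy = +100.

Δp = +2, Δy = +100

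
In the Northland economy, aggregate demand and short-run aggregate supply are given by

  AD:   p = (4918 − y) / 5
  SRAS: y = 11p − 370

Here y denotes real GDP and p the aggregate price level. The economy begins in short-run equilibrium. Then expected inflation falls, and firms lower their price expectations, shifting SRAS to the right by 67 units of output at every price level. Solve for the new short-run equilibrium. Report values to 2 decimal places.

This is a positive supply shock: SRAS shifts right.
New SRAS: y = 11p − 303.
Set AD = SRAS: 4918 − 5p = 11p − 303, so 5221 = 16p and p = 326.31.
Substituting into AD, y = 3286.44.

p = 326.31, y = 3286.44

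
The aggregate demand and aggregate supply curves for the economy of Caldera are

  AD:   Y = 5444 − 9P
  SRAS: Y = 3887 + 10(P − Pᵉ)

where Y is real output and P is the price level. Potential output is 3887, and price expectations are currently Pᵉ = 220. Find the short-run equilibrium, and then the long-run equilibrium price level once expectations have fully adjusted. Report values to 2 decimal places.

Short run: P = 197.74, Y = 3664.37. Long run: P = 173.00.

Short run: with Pᵉ = 220, SRAS is Y = 1687 + 10P. Setting AD = SRAS gives 3757 = 19P, so P = 197.74 and Y = 5444 − 9P = 3664.37.
Output 3664.37 is below potential 3887, so over time expected prices fall and SRAS shifts right until Y returns to 3887.
Long run: Y = 3887 on the AD curve gives 3887 = 5444 − 9P, so P = 173.00.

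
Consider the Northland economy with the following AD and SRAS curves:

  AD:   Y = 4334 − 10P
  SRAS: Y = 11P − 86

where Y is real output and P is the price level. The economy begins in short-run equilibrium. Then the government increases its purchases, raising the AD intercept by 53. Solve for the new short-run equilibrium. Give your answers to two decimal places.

P = 213.00, Y = 2257.00

This is a positive demand shock: AD shifts right.
New AD: Y = 4387 − 10P.
Set AD = SRAS: 4387 − 10P = 11P − 86, so 4473 = 21P and P = 213.00.
Substituting into AD, Y = 2257.00.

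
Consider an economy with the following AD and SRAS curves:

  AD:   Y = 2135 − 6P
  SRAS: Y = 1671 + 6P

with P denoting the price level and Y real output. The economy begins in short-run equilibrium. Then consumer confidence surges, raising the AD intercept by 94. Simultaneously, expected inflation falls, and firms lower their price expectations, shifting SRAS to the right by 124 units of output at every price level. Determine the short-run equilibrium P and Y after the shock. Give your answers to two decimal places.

After both shocks: AD is Y = 2229 − 6P and SRAS is Y = 1795 + 6P.
Setting them equal: 434 = 12P, so P = 36.17.
Substituting into AD, Y = 2012.00.

P = 36.17, Y = 2012.00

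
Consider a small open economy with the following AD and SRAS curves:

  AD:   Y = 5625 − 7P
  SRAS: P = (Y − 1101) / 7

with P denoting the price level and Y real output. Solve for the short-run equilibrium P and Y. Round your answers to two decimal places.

P = 323.14, Y = 3363.00

Rearrange SRAS to Y = 1101 + 7P.
Set AD = SRAS: 5625 − 7P = 1101 + 7P, so 4524 = 14P and P = 323.14.
Substituting into AD, Y = 5625 − 7P = 3363.00.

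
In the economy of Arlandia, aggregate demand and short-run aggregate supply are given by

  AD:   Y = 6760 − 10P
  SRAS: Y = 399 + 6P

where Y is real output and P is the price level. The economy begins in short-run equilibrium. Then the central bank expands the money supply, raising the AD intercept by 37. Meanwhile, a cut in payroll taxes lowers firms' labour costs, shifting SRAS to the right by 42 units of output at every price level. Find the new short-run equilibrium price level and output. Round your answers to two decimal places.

After both shocks: AD is Y = 6797 − 10P and SRAS is Y = 441 + 6P.
Setting them equal: 6356 = 16P, so P = 397.25.
Substituting into AD, Y = 2824.50.

P = 397.25, Y = 2824.50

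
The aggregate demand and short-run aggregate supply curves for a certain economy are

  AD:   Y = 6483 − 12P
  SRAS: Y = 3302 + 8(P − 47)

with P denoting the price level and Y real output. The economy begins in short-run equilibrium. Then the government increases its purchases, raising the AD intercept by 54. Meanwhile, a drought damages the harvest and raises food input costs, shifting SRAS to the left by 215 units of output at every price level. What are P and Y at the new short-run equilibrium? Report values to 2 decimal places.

P = 191.30, Y = 4241.40

After both shocks: AD is Y = 6537 − 12P and SRAS is Y = 2711 + 8P.
Setting them equal: 3826 = 20P, so P = 191.30.
Substituting into AD, Y = 4241.40.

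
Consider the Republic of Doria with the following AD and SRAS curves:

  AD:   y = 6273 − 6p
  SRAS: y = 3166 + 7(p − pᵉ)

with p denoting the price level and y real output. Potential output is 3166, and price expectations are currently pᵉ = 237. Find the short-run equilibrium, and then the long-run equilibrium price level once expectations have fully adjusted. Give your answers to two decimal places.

Short run: with pᵉ = 237, SRAS is y = 1507 + 7p. Setting AD = SRAS gives 4766 = 13p, so p = 366.62 and y = 6273 − 6p = 4073.31.
Output 4073.31 is above potential 3166, so over time expected prices rise and SRAS shifts left until y returns to 3166.
Long run: y = 3166 on the AD curve gives 3166 = 6273 − 6p, so p = 517.83.

Short run: p = 366.62, y = 4073.31. Long run: p = 517.83.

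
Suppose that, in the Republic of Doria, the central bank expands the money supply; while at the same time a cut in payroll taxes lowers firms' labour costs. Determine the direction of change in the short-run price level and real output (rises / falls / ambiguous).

The first event is a positive demand shock: AD shifts right, which by itself pushes P up and Y up.
The second is a favourable supply shock: SRAS shifts right, which by itself pushes P down and Y up.
The two shocks push P in opposite directions, so the effect on P is ambiguous. Both shocks push Y up, so Y rises.

Price level: ambiguous; output: rises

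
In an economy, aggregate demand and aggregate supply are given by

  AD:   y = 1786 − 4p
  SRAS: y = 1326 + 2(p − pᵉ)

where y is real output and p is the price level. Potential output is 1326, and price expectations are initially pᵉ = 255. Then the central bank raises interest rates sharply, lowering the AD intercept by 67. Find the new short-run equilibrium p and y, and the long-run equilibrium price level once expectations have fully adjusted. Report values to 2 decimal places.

Short run: p = 150.50, y = 1117.00. Long run: p = 98.25.

AD shifts left: new AD is y = 1719 − 4p. With pᵉ = 255, SRAS is y = 816 + 2p.
Short run: 1719 − 4p = 816 + 2p gives 903 = 6p, so p = 150.50 and y = 1719 − 4p = 1117.00.
y = 1117.00 is below potential 1326; expectations adjust and SRAS shifts right until y = 1326.
Long run: on the new AD curve, 1326 = 1719 − 4p gives p = 98.25.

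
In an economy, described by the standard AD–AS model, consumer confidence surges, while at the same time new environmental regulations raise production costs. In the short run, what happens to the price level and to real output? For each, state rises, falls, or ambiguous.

Price level: rises; output: ambiguous

The first event is a positive demand shock: AD shifts right, which by itself pushes P up and Y up.
The second is an adverse supply shock: SRAS shifts left, which by itself pushes P up and Y down.
Both shocks push P up, so P rises. The two shocks push Y in opposite directions, so the effect on Y is ambiguous.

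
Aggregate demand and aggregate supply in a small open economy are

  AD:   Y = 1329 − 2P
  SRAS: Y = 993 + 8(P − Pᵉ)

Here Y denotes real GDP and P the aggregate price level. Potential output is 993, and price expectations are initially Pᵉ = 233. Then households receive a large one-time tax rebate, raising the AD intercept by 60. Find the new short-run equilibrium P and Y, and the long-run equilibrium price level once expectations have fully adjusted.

Short run: P = 226, Y = 937. Long run: P = 198.

AD shifts right: new AD is Y = 1389 − 2P. With Pᵉ = 233, SRAS is Y = 8P − 871.
Short run: 1389 − 2P = 8P − 871 gives 2260 = 10P, so P = 226 and Y = 1389 − 2·226 = 937.
Y = 937 is below potential 993; expectations adjust and SRAS shifts right until Y = 993.
Long run: on the new AD curve, 993 = 1389 − 2P gives P = 198.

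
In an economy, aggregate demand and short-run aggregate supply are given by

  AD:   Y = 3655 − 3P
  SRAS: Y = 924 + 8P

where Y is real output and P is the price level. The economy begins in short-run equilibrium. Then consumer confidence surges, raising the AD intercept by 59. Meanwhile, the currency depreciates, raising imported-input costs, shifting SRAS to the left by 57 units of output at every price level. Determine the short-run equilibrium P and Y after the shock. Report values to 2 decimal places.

After both shocks: AD is Y = 3714 − 3P and SRAS is Y = 867 + 8P.
Setting them equal: 2847 = 11P, so P = 258.82.
Substituting into AD, Y = 2937.55.

P = 258.82, Y = 2937.55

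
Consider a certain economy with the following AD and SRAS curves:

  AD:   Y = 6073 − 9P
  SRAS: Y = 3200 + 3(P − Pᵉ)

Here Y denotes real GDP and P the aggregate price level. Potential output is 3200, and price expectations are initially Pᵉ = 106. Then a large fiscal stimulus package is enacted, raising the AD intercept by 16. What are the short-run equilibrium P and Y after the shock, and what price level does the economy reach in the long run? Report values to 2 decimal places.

Short run: P = 267.25, Y = 3683.75. Long run: P = 321.00.

AD shifts right: new AD is Y = 6089 − 9P. With Pᵉ = 106, SRAS is Y = 2882 + 3P.
Short run: 6089 − 9P = 2882 + 3P gives 3207 = 12P, so P = 267.25 and Y = 6089 − 9P = 3683.75.
Y = 3683.75 is above potential 3200; expectations adjust and SRAS shifts left until Y = 3200.
Long run: on the new AD curve, 3200 = 6089 − 9P gives P = 321.00.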